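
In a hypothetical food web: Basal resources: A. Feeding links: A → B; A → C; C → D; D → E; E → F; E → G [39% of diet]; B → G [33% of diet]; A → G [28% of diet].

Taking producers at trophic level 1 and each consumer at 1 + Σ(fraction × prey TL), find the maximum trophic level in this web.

5

B: 1 + 1 = 2
C: 1 + 1 = 2
D: 1 + 2 = 3
E: 1 + 3 = 4
F: 1 + 4 = 5
G: 1 + (0.39×4 + 0.33×2 + 0.28×1) = 3.5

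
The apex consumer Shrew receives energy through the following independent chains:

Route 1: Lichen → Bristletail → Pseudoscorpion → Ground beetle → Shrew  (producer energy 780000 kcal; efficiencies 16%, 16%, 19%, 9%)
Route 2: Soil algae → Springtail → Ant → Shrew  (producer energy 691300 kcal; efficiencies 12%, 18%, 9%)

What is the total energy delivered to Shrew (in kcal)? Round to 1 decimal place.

1685.3 kcal

Route 1: 780000 × 0.16 × 0.16 × 0.19 × 0.09 = 341.4528 kcal
Route 2: 691300 × 0.12 × 0.18 × 0.09 = 1343.8872 kcal
Total at Shrew: 341.4528 + 1343.8872 = 1685.34 kcal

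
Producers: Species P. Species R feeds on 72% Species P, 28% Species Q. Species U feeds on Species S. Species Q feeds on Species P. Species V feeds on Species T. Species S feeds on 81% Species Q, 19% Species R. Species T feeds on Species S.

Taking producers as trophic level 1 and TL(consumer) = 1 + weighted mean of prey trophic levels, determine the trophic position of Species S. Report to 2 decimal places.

Species Q: 1 + 1 = 2
Species R: 1 + (0.72×1 + 0.28×2) = 2.28
Species S: 1 + (0.81×2 + 0.19×2.28) = 3.0532
Species T: 1 + 3.0532 = 4.0532
Species U: 1 + 3.0532 = 4.0532
Species V: 1 + 4.0532 = 5.0532

3.05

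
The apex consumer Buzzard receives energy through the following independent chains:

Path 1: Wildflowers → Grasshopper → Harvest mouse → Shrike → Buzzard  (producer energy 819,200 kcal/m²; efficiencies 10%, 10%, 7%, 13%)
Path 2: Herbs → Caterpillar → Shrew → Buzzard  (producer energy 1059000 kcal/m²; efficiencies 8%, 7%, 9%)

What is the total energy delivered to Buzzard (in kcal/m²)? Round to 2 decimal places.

Path 1: 819200 × 0.1 × 0.1 × 0.07 × 0.13 = 74.5472 kcal/m²
Path 2: 1059000 × 0.08 × 0.07 × 0.09 = 533.736 kcal/m²
Total at Buzzard: 74.5472 + 533.736 = 608.2832 kcal/m²

608.28 kcal/m²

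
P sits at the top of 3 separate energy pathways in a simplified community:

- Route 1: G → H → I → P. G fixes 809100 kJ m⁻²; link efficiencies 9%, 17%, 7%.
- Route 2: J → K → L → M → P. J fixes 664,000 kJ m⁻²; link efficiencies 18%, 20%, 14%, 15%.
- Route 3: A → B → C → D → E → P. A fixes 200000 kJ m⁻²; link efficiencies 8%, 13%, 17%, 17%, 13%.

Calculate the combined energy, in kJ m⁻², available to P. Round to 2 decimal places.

1376.34 kJ m⁻²

Route 1: 809100 × 0.09 × 0.17 × 0.07 = 866.5461 kJ m⁻²
Route 2: 664000 × 0.18 × 0.2 × 0.14 × 0.15 = 501.984 kJ m⁻²
Route 3: 200000 × 0.08 × 0.13 × 0.17 × 0.17 × 0.13 = 7.81456 kJ m⁻²
Total at P: 866.5461 + 501.984 + 7.81456 = 1376.34466 kJ m⁻²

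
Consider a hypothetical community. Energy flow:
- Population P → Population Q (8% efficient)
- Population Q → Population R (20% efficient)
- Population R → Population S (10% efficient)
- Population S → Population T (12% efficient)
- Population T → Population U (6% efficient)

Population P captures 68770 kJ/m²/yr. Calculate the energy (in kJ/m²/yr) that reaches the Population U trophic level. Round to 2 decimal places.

Population Q: 68770 × 0.08 = 5501.6 kJ/m²/yr
Population R: 5501.6 × 0.2 = 1100.32 kJ/m²/yr
Population S: 1100.32 × 0.1 = 110.032 kJ/m²/yr
Population T: 110.032 × 0.12 = 13.20384 kJ/m²/yr
Population U: 13.20384 × 0.06 = 0.7922304 kJ/m²/yr

0.79 kJ/m²/yr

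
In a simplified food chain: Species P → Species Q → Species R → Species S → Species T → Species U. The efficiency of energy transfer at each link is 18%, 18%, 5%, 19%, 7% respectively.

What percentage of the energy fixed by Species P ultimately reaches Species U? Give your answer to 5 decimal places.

0.00215%

Product of link efficiencies: 0.18 × 0.18 × 0.05 × 0.19 × 0.07 = 0.000021546
As a percentage: 0.000021546 × 100 = 0.00215%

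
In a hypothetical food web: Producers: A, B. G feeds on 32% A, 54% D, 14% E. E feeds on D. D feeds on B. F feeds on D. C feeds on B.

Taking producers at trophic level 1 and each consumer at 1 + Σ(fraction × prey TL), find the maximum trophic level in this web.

3

C: 1 + 1 = 2
D: 1 + 1 = 2
E: 1 + 2 = 3
F: 1 + 2 = 3
G: 1 + (0.32×1 + 0.54×2 + 0.14×3) = 2.82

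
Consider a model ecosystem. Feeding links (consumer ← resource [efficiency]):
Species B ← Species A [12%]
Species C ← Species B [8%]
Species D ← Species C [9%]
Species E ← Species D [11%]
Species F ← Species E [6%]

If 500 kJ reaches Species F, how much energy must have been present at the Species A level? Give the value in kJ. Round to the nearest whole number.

Cumulative transfer efficiency: 0.12 × 0.08 × 0.09 × 0.11 × 0.06 = 0.0000057024
Species A energy = 500 / 0.0000057024 = 87682379 kJ

87682379 kJ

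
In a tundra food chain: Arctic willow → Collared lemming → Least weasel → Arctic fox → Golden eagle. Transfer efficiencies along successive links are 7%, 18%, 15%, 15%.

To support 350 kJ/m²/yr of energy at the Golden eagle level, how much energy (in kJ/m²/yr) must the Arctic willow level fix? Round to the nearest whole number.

1234568 kJ/m²/yr

Cumulative transfer efficiency: 0.07 × 0.18 × 0.15 × 0.15 = 0.0002835
Arctic willow energy = 350 / 0.0002835 = 1234568 kJ/m²/yr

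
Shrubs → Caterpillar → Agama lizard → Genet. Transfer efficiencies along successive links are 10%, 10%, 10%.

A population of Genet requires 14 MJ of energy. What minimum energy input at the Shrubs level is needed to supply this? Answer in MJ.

14000 MJ

Cumulative transfer efficiency: 0.1 × 0.1 × 0.1 = 0.001
Shrubs energy = 14 / 0.001 = 14000 MJ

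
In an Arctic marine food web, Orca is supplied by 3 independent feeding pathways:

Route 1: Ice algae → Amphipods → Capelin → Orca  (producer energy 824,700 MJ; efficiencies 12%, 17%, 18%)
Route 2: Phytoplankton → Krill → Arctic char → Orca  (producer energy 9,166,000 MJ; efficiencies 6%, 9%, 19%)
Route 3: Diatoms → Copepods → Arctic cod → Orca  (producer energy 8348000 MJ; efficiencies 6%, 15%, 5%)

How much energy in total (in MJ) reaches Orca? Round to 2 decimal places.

16189.21 MJ

Route 1: 824700 × 0.12 × 0.17 × 0.18 = 3028.2984 MJ
Route 2: 9166000 × 0.06 × 0.09 × 0.19 = 9404.316 MJ
Route 3: 8348000 × 0.06 × 0.15 × 0.05 = 3756.6 MJ
Total at Orca: 3028.2984 + 9404.316 + 3756.6 = 16189.2144 MJ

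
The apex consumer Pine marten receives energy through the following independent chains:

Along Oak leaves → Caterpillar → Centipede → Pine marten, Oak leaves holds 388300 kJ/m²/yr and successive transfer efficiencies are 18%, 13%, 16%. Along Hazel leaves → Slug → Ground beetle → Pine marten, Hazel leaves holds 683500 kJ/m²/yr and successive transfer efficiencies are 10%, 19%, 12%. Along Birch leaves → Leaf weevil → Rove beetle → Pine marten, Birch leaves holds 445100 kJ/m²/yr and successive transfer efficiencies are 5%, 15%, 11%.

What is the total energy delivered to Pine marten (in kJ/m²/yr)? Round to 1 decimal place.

Via Oak leaves: 388300 × 0.18 × 0.13 × 0.16 = 1453.7952 kJ/m²/yr
Via Hazel leaves: 683500 × 0.1 × 0.19 × 0.12 = 1558.38 kJ/m²/yr
Via Birch leaves: 445100 × 0.05 × 0.15 × 0.11 = 367.2075 kJ/m²/yr
Total at Pine marten: 1453.7952 + 1558.38 + 367.2075 = 3379.3827 kJ/m²/yr

3379.4 kJ/m²/yr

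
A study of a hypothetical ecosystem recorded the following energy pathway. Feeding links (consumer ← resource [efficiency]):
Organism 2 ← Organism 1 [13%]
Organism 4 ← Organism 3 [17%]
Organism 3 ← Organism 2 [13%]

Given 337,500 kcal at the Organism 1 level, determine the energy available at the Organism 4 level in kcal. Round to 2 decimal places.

969.64 kcal

Organism 2: 337500 × 0.13 = 43875 kcal
Organism 3: 43875 × 0.13 = 5703.75 kcal
Organism 4: 5703.75 × 0.17 = 969.6375 kcal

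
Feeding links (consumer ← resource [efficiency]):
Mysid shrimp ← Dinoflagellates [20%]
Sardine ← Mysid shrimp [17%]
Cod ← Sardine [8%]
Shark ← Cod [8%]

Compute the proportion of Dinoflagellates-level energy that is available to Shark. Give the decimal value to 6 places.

Product of link efficiencies: 0.2 × 0.17 × 0.08 × 0.08 = 0.0002176

0.000218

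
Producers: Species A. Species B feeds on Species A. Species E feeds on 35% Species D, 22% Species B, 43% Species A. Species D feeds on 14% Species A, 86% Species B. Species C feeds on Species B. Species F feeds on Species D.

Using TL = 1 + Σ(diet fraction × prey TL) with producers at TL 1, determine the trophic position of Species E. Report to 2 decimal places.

2.87

Species B: 1 + 1 = 2
Species C: 1 + 2 = 3
Species D: 1 + (0.14×1 + 0.86×2) = 2.86
Species E: 1 + (0.35×2.86 + 0.22×2 + 0.43×1) = 2.871
Species F: 1 + 2.86 = 3.86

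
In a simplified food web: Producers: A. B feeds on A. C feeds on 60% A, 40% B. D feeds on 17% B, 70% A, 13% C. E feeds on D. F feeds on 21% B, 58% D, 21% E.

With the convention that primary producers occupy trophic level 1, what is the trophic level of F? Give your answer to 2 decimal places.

B: 1 + 1 = 2
C: 1 + (0.6×1 + 0.4×2) = 2.4
D: 1 + (0.17×2 + 0.7×1 + 0.13×2.4) = 2.352
E: 1 + 2.352 = 3.352
F: 1 + (0.21×2 + 0.58×2.352 + 0.21×3.352) = 3.48808

3.49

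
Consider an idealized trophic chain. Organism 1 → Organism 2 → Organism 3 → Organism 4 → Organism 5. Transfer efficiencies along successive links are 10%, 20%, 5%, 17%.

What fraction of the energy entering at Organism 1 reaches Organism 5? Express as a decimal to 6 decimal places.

0.000170

Product of link efficiencies: 0.1 × 0.2 × 0.05 × 0.17 = 0.00017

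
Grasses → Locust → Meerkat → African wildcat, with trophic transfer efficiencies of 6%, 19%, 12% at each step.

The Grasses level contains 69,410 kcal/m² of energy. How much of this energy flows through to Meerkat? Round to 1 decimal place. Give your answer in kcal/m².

791.3 kcal/m²

Locust: 69410 × 0.06 = 4164.6 kcal/m²
Meerkat: 4164.6 × 0.19 = 791.274 kcal/m²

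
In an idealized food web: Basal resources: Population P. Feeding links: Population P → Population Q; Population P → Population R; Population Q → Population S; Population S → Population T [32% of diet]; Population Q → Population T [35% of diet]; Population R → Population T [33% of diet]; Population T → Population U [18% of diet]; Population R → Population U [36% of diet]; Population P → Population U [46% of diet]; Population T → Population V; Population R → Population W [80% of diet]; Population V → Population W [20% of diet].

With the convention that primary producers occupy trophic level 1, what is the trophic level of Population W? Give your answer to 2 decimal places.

Population Q: 1 + 1 = 2
Population R: 1 + 1 = 2
Population S: 1 + 2 = 3
Population T: 1 + (0.32×3 + 0.35×2 + 0.33×2) = 3.32
Population U: 1 + (0.18×3.32 + 0.36×2 + 0.46×1) = 2.7776
Population V: 1 + 3.32 = 4.32
Population W: 1 + (0.8×2 + 0.2×4.32) = 3.464

3.46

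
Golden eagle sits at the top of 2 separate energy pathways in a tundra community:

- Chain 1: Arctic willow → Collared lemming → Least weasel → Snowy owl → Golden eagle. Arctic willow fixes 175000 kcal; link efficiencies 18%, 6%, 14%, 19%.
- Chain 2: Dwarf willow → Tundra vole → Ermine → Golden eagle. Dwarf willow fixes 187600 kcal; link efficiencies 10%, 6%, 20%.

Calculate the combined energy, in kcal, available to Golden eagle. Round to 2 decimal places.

275.39 kcal

Chain 1: 175000 × 0.18 × 0.06 × 0.14 × 0.19 = 50.274 kcal
Chain 2: 187600 × 0.1 × 0.06 × 0.2 = 225.12 kcal
Total at Golden eagle: 50.274 + 225.12 = 275.394 kcal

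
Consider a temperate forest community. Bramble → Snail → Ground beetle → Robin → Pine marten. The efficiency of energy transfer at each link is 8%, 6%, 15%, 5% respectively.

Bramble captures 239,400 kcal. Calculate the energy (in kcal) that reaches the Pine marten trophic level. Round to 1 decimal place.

8.6 kcal

Snail: 239400 × 0.08 = 19152 kcal
Ground beetle: 19152 × 0.06 = 1149.12 kcal
Robin: 1149.12 × 0.15 = 172.368 kcal
Pine marten: 172.368 × 0.05 = 8.6184 kcal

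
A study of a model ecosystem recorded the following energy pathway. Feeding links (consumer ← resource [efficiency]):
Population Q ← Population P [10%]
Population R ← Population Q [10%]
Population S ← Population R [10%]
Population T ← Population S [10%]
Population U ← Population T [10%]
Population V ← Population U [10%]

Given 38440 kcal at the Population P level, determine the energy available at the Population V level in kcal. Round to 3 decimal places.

Population Q: 38440 × 0.1 = 3844 kcal
Population R: 3844 × 0.1 = 384.4 kcal
Population S: 384.4 × 0.1 = 38.44 kcal
Population T: 38.44 × 0.1 = 3.844 kcal
Population U: 3.844 × 0.1 = 0.3844 kcal
Population V: 0.3844 × 0.1 = 0.03844 kcal

0.038 kcal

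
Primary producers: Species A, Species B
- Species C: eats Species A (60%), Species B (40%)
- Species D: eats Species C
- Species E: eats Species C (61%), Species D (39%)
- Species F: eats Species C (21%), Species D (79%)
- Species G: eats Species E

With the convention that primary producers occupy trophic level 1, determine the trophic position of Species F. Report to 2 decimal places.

Species C: 1 + (0.6×1 + 0.4×1) = 2
Species D: 1 + 2 = 3
Species E: 1 + (0.61×2 + 0.39×3) = 3.39
Species F: 1 + (0.21×2 + 0.79×3) = 3.79
Species G: 1 + 3.39 = 4.39

3.79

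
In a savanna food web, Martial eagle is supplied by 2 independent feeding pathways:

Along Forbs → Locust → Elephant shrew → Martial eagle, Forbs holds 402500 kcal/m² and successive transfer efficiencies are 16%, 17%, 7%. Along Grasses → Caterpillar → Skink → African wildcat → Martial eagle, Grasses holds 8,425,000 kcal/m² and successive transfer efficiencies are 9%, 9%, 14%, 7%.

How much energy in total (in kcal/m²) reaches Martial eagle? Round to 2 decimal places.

Via Forbs: 402500 × 0.16 × 0.17 × 0.07 = 766.36 kcal/m²
Via Grasses: 8425000 × 0.09 × 0.09 × 0.14 × 0.07 = 668.7765 kcal/m²
Total at Martial eagle: 766.36 + 668.7765 = 1435.1365 kcal/m²

1435.14 kcal/m²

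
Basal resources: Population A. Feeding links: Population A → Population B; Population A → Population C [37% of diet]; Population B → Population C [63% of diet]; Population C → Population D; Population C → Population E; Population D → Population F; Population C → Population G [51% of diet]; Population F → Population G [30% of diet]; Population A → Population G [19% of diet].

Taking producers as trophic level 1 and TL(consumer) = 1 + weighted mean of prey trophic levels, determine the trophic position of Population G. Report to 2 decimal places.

3.92

Population B: 1 + 1 = 2
Population C: 1 + (0.37×1 + 0.63×2) = 2.63
Population D: 1 + 2.63 = 3.63
Population E: 1 + 2.63 = 3.63
Population F: 1 + 3.63 = 4.63
Population G: 1 + (0.51×2.63 + 0.3×4.63 + 0.19×1) = 3.9203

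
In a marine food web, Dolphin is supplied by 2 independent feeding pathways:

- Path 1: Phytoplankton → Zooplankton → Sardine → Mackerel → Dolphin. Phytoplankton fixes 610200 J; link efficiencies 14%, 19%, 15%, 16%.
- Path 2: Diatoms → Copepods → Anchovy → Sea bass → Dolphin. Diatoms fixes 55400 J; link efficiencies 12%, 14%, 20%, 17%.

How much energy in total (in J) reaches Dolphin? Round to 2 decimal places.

Path 1: 610200 × 0.14 × 0.19 × 0.15 × 0.16 = 389.55168 J
Path 2: 55400 × 0.12 × 0.14 × 0.2 × 0.17 = 31.64448 J
Total at Dolphin: 389.55168 + 31.64448 = 421.19616 J

421.20 J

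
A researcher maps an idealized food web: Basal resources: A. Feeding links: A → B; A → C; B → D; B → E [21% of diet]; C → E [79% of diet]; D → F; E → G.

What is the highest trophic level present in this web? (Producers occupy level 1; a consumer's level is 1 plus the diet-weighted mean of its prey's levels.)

B: 1 + 1 = 2
C: 1 + 1 = 2
D: 1 + 2 = 3
E: 1 + (0.21×2 + 0.79×2) = 3
F: 1 + 3 = 4
G: 1 + 3 = 4

4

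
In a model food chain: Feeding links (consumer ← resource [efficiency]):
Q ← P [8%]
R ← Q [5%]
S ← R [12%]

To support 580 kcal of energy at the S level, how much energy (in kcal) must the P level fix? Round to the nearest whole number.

Cumulative transfer efficiency: 0.08 × 0.05 × 0.12 = 0.00048
P energy = 580 / 0.00048 = 1208333 kcal

1208333 kcal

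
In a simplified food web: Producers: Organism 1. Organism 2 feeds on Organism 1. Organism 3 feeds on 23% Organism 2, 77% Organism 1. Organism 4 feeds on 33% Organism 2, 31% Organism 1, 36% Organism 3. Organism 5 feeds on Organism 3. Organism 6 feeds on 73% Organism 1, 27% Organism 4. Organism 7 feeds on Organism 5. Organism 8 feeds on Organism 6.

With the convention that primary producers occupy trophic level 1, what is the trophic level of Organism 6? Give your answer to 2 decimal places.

Organism 2: 1 + 1 = 2
Organism 3: 1 + (0.23×2 + 0.77×1) = 2.23
Organism 4: 1 + (0.33×2 + 0.31×1 + 0.36×2.23) = 2.7728
Organism 5: 1 + 2.23 = 3.23
Organism 6: 1 + (0.73×1 + 0.27×2.7728) = 2.478656
Organism 7: 1 + 3.23 = 4.23
Organism 8: 1 + 2.478656 = 3.478656

2.48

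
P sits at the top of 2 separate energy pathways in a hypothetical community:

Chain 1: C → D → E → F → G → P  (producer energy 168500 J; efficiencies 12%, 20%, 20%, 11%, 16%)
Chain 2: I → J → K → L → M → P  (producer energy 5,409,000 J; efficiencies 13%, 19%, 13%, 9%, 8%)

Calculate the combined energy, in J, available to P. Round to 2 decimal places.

Chain 1: 168500 × 0.12 × 0.2 × 0.2 × 0.11 × 0.16 = 14.23488 J
Chain 2: 5409000 × 0.13 × 0.19 × 0.13 × 0.09 × 0.08 = 125.0517528 J
Total at P: 14.23488 + 125.0517528 = 139.2866328 J

139.29 J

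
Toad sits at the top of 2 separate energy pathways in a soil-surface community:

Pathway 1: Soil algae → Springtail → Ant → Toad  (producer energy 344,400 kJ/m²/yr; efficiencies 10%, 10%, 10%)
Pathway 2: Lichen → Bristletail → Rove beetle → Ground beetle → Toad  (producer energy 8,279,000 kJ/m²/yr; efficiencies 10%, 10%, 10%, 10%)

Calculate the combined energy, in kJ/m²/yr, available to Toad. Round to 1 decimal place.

Pathway 1: 344400 × 0.1 × 0.1 × 0.1 = 344.4 kJ/m²/yr
Pathway 2: 8279000 × 0.1 × 0.1 × 0.1 × 0.1 = 827.9 kJ/m²/yr
Total at Toad: 344.4 + 827.9 = 1172.3 kJ/m²/yr

1172.3 kJ/m²/yr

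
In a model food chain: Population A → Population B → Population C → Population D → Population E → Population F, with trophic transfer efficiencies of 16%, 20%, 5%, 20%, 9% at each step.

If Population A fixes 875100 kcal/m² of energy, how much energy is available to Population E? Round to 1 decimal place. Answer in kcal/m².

280.0 kcal/m²

Population B: 875100 × 0.16 = 140016 kcal/m²
Population C: 140016 × 0.2 = 28003.2 kcal/m²
Population D: 28003.2 × 0.05 = 1400.16 kcal/m²
Population E: 1400.16 × 0.2 = 280.032 kcal/m²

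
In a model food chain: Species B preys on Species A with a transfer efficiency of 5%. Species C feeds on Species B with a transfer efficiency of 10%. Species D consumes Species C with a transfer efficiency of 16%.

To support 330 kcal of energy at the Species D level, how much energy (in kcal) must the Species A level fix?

412500 kcal

Cumulative transfer efficiency: 0.05 × 0.1 × 0.16 = 0.0008
Species A energy = 330 / 0.0008 = 412500 kcal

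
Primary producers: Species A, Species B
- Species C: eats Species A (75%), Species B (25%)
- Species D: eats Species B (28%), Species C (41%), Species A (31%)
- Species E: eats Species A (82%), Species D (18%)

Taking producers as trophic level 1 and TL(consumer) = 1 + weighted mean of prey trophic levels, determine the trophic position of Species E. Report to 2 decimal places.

Species C: 1 + (0.75×1 + 0.25×1) = 2
Species D: 1 + (0.28×1 + 0.41×2 + 0.31×1) = 2.41
Species E: 1 + (0.82×1 + 0.18×2.41) = 2.2538

2.25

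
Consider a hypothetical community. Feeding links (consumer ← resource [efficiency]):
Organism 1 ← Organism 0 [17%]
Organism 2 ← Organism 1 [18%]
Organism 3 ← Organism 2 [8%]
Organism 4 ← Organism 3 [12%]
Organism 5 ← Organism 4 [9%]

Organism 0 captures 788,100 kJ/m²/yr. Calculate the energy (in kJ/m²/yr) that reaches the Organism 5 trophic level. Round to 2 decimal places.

20.84 kJ/m²/yr

Organism 1: 788100 × 0.17 = 133977 kJ/m²/yr
Organism 2: 133977 × 0.18 = 24115.86 kJ/m²/yr
Organism 3: 24115.86 × 0.08 = 1929.2688 kJ/m²/yr
Organism 4: 1929.2688 × 0.12 = 231.512256 kJ/m²/yr
Organism 5: 231.512256 × 0.09 = 20.83610304 kJ/m²/yr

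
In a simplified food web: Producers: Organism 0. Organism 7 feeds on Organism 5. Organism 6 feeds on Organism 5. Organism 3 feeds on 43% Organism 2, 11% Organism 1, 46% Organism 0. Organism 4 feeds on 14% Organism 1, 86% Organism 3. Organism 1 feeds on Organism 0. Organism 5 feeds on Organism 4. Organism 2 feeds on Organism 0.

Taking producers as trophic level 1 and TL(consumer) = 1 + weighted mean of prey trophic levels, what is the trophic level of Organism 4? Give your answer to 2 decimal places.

Organism 1: 1 + 1 = 2
Organism 2: 1 + 1 = 2
Organism 3: 1 + (0.43×2 + 0.11×2 + 0.46×1) = 2.54
Organism 4: 1 + (0.14×2 + 0.86×2.54) = 3.4644
Organism 5: 1 + 3.4644 = 4.4644
Organism 6: 1 + 4.4644 = 5.4644
Organism 7: 1 + 4.4644 = 5.4644

3.46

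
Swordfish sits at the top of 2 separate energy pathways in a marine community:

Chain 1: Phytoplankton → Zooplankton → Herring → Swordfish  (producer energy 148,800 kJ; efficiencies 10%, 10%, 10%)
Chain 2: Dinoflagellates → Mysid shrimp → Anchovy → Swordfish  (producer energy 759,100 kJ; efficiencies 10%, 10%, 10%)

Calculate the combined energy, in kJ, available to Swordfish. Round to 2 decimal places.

Chain 1: 148800 × 0.1 × 0.1 × 0.1 = 148.8 kJ
Chain 2: 759100 × 0.1 × 0.1 × 0.1 = 759.1 kJ
Total at Swordfish: 148.8 + 759.1 = 907.9 kJ

907.90 kJ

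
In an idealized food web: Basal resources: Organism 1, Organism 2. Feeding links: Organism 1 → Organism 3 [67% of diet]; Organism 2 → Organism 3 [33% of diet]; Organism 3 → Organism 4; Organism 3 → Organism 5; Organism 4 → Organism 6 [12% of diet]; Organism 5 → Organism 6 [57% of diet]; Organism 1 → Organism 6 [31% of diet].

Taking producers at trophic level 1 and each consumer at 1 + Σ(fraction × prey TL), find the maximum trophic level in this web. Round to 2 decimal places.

Organism 3: 1 + (0.67×1 + 0.33×1) = 2
Organism 4: 1 + 2 = 3
Organism 5: 1 + 2 = 3
Organism 6: 1 + (0.12×3 + 0.57×3 + 0.31×1) = 3.38

3.38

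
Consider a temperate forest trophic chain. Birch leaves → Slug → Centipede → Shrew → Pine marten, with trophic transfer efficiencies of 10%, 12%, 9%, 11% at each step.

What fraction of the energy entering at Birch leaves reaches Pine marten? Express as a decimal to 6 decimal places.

0.000119

Product of link efficiencies: 0.1 × 0.12 × 0.09 × 0.11 = 0.0001188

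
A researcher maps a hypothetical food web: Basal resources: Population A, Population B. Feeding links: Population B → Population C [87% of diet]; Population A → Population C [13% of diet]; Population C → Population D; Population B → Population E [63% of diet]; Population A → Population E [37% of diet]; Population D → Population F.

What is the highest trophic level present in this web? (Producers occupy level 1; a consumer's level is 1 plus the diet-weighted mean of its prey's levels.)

4

Population C: 1 + (0.87×1 + 0.13×1) = 2
Population D: 1 + 2 = 3
Population E: 1 + (0.63×1 + 0.37×1) = 2
Population F: 1 + 3 = 4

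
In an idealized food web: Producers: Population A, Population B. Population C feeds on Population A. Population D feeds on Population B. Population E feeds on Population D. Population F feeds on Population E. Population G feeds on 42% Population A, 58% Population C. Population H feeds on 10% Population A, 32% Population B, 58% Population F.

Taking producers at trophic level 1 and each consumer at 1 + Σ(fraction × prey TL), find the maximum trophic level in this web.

4

Population C: 1 + 1 = 2
Population D: 1 + 1 = 2
Population E: 1 + 2 = 3
Population F: 1 + 3 = 4
Population G: 1 + (0.42×1 + 0.58×2) = 2.58
Population H: 1 + (0.1×1 + 0.32×1 + 0.58×4) = 3.74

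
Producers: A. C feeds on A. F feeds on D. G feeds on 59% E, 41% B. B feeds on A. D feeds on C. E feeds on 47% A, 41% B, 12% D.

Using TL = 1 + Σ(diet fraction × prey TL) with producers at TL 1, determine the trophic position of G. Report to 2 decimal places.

3.38

B: 1 + 1 = 2
C: 1 + 1 = 2
D: 1 + 2 = 3
E: 1 + (0.47×1 + 0.41×2 + 0.12×3) = 2.65
F: 1 + 3 = 4
G: 1 + (0.59×2.65 + 0.41×2) = 3.3835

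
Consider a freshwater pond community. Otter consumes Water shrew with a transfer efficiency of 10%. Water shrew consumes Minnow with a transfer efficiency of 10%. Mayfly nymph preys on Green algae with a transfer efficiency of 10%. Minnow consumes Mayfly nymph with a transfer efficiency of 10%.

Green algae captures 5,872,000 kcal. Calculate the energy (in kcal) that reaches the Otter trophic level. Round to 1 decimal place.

587.2 kcal

Mayfly nymph: 5872000 × 0.1 = 587200 kcal
Minnow: 587200 × 0.1 = 58720 kcal
Water shrew: 58720 × 0.1 = 5872 kcal
Otter: 5872 × 0.1 = 587.2 kcal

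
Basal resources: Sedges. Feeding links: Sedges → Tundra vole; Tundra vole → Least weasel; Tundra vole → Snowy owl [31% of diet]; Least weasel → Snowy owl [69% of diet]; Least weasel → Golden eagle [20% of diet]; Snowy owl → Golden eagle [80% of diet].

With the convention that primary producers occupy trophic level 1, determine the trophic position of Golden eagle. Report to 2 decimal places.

Tundra vole: 1 + 1 = 2
Least weasel: 1 + 2 = 3
Snowy owl: 1 + (0.31×2 + 0.69×3) = 3.69
Golden eagle: 1 + (0.2×3 + 0.8×3.69) = 4.552

4.55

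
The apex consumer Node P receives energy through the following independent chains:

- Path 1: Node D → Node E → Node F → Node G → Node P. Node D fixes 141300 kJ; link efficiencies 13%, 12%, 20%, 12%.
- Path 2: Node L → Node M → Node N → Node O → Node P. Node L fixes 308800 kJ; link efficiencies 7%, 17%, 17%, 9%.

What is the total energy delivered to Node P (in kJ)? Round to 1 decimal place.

109.1 kJ

Path 1: 141300 × 0.13 × 0.12 × 0.2 × 0.12 = 52.90272 kJ
Path 2: 308800 × 0.07 × 0.17 × 0.17 × 0.09 = 56.223216 kJ
Total at Node P: 52.90272 + 56.223216 = 109.125936 kJ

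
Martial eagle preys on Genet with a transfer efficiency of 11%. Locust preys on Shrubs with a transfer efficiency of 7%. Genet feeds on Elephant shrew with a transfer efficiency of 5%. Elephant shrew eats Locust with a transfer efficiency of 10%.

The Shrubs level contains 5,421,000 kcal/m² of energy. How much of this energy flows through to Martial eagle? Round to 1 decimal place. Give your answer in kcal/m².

208.7 kcal/m²

Locust: 5421000 × 0.07 = 379470 kcal/m²
Elephant shrew: 379470 × 0.1 = 37947 kcal/m²
Genet: 37947 × 0.05 = 1897.35 kcal/m²
Martial eagle: 1897.35 × 0.11 = 208.7085 kcal/m²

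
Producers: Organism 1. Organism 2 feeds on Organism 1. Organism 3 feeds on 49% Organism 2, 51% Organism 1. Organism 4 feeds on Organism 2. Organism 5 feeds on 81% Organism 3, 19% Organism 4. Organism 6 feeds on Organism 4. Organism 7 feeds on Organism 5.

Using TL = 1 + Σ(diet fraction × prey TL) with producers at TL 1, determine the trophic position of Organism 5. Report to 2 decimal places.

Organism 2: 1 + 1 = 2
Organism 3: 1 + (0.49×2 + 0.51×1) = 2.49
Organism 4: 1 + 2 = 3
Organism 5: 1 + (0.81×2.49 + 0.19×3) = 3.5869
Organism 6: 1 + 3 = 4
Organism 7: 1 + 3.5869 = 4.5869

3.59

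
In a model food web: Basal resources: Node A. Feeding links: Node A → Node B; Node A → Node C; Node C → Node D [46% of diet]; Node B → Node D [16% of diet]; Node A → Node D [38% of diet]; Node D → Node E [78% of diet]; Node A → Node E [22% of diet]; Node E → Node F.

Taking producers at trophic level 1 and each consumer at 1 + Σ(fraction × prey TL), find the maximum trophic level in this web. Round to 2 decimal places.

4.26

Node B: 1 + 1 = 2
Node C: 1 + 1 = 2
Node D: 1 + (0.46×2 + 0.16×2 + 0.38×1) = 2.62
Node E: 1 + (0.78×2.62 + 0.22×1) = 3.2636
Node F: 1 + 3.2636 = 4.2636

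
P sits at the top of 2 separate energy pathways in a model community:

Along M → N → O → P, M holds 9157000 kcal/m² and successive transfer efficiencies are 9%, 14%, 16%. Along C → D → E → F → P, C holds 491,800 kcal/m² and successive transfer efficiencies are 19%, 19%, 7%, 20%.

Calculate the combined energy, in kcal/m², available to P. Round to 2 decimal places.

Via M: 9157000 × 0.09 × 0.14 × 0.16 = 18460.512 kcal/m²
Via C: 491800 × 0.19 × 0.19 × 0.07 × 0.2 = 248.55572 kcal/m²
Total at P: 18460.512 + 248.55572 = 18709.06772 kcal/m²

18709.07 kcal/m²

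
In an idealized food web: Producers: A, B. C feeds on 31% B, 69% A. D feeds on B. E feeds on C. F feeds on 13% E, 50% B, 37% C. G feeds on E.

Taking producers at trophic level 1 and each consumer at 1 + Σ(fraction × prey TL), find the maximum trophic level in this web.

C: 1 + (0.31×1 + 0.69×1) = 2
D: 1 + 1 = 2
E: 1 + 2 = 3
F: 1 + (0.13×3 + 0.5×1 + 0.37×2) = 2.63
G: 1 + 3 = 4

4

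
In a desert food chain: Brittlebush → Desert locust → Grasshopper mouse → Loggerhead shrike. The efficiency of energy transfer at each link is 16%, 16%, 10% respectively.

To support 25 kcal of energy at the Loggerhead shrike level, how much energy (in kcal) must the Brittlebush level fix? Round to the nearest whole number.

9766 kcal

Cumulative transfer efficiency: 0.16 × 0.16 × 0.1 = 0.00256
Brittlebush energy = 25 / 0.00256 = 9766 kcal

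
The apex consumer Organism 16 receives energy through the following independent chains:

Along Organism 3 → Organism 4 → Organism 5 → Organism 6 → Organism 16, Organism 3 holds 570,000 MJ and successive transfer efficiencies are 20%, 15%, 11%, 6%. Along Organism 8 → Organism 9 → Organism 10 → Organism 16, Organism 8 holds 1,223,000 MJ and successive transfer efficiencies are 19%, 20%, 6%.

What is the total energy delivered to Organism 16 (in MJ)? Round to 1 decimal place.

2901.3 MJ

Via Organism 3: 570000 × 0.2 × 0.15 × 0.11 × 0.06 = 112.86 MJ
Via Organism 8: 1223000 × 0.19 × 0.2 × 0.06 = 2788.44 MJ
Total at Organism 16: 112.86 + 2788.44 = 2901.3 MJ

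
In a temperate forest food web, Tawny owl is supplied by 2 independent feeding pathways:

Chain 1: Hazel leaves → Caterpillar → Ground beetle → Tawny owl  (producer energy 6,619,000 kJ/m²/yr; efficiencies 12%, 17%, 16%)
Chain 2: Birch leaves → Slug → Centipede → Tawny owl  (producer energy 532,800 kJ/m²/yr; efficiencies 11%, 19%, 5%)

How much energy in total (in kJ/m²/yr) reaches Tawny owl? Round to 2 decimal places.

22161.19 kJ/m²/yr

Chain 1: 6619000 × 0.12 × 0.17 × 0.16 = 21604.416 kJ/m²/yr
Chain 2: 532800 × 0.11 × 0.19 × 0.05 = 556.776 kJ/m²/yr
Total at Tawny owl: 21604.416 + 556.776 = 22161.192 kJ/m²/yr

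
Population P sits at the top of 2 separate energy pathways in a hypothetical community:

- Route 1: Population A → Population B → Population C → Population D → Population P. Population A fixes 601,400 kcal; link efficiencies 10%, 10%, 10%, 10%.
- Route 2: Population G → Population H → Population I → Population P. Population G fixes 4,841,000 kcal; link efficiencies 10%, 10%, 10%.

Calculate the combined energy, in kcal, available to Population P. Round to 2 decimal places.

Route 1: 601400 × 0.1 × 0.1 × 0.1 × 0.1 = 60.14 kcal
Route 2: 4841000 × 0.1 × 0.1 × 0.1 = 4841 kcal
Total at Population P: 60.14 + 4841 = 4901.14 kcal

4901.14 kcal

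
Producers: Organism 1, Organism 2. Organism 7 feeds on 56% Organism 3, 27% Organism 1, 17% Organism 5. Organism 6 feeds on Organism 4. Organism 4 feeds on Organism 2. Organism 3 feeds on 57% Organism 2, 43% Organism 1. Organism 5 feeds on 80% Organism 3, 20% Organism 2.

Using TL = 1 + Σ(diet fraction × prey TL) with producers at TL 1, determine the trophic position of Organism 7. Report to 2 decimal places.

Organism 3: 1 + (0.57×1 + 0.43×1) = 2
Organism 4: 1 + 1 = 2
Organism 5: 1 + (0.8×2 + 0.2×1) = 2.8
Organism 6: 1 + 2 = 3
Organism 7: 1 + (0.56×2 + 0.27×1 + 0.17×2.8) = 2.866

2.87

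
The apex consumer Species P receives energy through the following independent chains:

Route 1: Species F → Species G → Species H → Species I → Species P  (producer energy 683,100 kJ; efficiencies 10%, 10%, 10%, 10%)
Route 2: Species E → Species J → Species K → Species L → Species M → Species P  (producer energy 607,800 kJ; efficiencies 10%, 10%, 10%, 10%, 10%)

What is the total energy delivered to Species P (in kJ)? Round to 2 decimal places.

Route 1: 683100 × 0.1 × 0.1 × 0.1 × 0.1 = 68.31 kJ
Route 2: 607800 × 0.1 × 0.1 × 0.1 × 0.1 × 0.1 = 6.078 kJ
Total at Species P: 68.31 + 6.078 = 74.388 kJ

74.39 kJ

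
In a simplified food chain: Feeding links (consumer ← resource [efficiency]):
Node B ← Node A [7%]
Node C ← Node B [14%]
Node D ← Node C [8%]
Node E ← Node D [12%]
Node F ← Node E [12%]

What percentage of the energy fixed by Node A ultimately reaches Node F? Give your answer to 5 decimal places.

Product of link efficiencies: 0.07 × 0.14 × 0.08 × 0.12 × 0.12 = 0.0000112896
As a percentage: 0.0000112896 × 100 = 0.00113%

0.00113%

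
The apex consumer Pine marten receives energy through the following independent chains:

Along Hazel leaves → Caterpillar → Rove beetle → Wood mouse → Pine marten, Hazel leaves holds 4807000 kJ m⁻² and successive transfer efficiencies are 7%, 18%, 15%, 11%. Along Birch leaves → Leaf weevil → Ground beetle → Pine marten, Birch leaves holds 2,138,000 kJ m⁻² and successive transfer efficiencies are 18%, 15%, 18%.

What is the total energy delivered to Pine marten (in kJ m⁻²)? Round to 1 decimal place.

11390.1 kJ m⁻²

Via Hazel leaves: 4807000 × 0.07 × 0.18 × 0.15 × 0.11 = 999.3753 kJ m⁻²
Via Birch leaves: 2138000 × 0.18 × 0.15 × 0.18 = 10390.68 kJ m⁻²
Total at Pine marten: 999.3753 + 10390.68 = 11390.0553 kJ m⁻²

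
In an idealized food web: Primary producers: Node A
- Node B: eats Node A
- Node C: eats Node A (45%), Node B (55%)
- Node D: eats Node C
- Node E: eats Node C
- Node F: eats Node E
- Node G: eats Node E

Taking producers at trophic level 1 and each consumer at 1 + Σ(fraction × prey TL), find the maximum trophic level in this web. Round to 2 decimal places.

Node B: 1 + 1 = 2
Node C: 1 + (0.45×1 + 0.55×2) = 2.55
Node D: 1 + 2.55 = 3.55
Node E: 1 + 2.55 = 3.55
Node F: 1 + 3.55 = 4.55
Node G: 1 + 3.55 = 4.55

4.55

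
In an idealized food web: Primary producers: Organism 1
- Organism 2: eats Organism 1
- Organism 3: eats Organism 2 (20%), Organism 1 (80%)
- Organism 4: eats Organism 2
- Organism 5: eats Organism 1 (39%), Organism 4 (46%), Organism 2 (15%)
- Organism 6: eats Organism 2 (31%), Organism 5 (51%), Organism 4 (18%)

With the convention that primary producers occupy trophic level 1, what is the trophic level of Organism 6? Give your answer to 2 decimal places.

3.73

Organism 2: 1 + 1 = 2
Organism 3: 1 + (0.2×2 + 0.8×1) = 2.2
Organism 4: 1 + 2 = 3
Organism 5: 1 + (0.39×1 + 0.46×3 + 0.15×2) = 3.07
Organism 6: 1 + (0.31×2 + 0.51×3.07 + 0.18×3) = 3.7257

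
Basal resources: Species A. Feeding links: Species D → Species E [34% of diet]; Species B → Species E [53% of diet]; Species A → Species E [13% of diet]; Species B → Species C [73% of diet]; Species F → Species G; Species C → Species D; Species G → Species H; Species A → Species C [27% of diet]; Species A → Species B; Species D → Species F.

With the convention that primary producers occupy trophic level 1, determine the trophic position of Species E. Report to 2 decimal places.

3.46

Species B: 1 + 1 = 2
Species C: 1 + (0.73×2 + 0.27×1) = 2.73
Species D: 1 + 2.73 = 3.73
Species E: 1 + (0.34×3.73 + 0.13×1 + 0.53×2) = 3.4582
Species F: 1 + 3.73 = 4.73
Species G: 1 + 4.73 = 5.73
Species H: 1 + 5.73 = 6.73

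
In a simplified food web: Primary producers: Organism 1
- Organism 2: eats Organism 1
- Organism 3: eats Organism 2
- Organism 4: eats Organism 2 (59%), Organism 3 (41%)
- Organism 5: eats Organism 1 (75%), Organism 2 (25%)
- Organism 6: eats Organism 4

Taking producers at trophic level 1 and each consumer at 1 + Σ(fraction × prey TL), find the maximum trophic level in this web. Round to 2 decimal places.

4.41

Organism 2: 1 + 1 = 2
Organism 3: 1 + 2 = 3
Organism 4: 1 + (0.59×2 + 0.41×3) = 3.41
Organism 5: 1 + (0.75×1 + 0.25×2) = 2.25
Organism 6: 1 + 3.41 = 4.41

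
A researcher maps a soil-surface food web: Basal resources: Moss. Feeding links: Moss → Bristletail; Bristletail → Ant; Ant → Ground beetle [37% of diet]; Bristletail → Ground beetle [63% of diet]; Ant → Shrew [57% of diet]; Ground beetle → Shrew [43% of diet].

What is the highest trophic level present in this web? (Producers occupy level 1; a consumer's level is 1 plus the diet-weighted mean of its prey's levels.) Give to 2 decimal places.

Bristletail: 1 + 1 = 2
Ant: 1 + 2 = 3
Ground beetle: 1 + (0.37×3 + 0.63×2) = 3.37
Shrew: 1 + (0.57×3 + 0.43×3.37) = 4.1591

4.16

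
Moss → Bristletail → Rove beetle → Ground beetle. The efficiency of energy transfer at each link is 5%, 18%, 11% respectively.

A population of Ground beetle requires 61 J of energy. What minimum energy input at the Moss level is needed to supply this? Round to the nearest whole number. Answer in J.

Cumulative transfer efficiency: 0.05 × 0.18 × 0.11 = 0.00099
Moss energy = 61 / 0.00099 = 61616 J

61616 J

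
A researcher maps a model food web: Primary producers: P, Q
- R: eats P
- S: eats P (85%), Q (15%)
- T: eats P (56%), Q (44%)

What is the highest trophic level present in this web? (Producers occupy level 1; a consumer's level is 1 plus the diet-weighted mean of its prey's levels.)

2

R: 1 + 1 = 2
S: 1 + (0.85×1 + 0.15×1) = 2
T: 1 + (0.56×1 + 0.44×1) = 2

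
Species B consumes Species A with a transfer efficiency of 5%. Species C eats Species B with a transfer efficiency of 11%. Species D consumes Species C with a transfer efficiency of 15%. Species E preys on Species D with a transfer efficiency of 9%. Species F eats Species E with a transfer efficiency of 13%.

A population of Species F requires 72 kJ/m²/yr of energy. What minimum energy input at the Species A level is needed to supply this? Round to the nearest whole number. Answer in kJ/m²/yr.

7459207 kJ/m²/yr

Cumulative transfer efficiency: 0.05 × 0.11 × 0.15 × 0.09 × 0.13 = 0.0000096525
Species A energy = 72 / 0.0000096525 = 7459207 kJ/m²/yr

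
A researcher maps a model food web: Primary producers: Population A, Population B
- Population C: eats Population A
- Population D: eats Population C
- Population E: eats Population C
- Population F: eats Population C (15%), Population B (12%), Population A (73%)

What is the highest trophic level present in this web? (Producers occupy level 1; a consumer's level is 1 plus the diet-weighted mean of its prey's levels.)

Population C: 1 + 1 = 2
Population D: 1 + 2 = 3
Population E: 1 + 2 = 3
Population F: 1 + (0.15×2 + 0.12×1 + 0.73×1) = 2.15

3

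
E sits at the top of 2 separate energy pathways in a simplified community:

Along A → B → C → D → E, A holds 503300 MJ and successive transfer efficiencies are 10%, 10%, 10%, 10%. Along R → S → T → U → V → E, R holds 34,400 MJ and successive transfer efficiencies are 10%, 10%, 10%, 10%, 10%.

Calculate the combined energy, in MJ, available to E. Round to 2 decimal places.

50.67 MJ

Via A: 503300 × 0.1 × 0.1 × 0.1 × 0.1 = 50.33 MJ
Via R: 34400 × 0.1 × 0.1 × 0.1 × 0.1 × 0.1 = 0.344 MJ
Total at E: 50.33 + 0.344 = 50.674 MJ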